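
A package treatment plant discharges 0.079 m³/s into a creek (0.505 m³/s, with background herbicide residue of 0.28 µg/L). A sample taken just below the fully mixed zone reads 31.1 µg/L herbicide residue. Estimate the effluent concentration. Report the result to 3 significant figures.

Mass balance: 0.5050·0.2800 + 0.07900·Cₑ = 0.5840·31.10
→ Cₑ = (0.5840·31.10 − 0.5050·0.2800) / 0.07900 = 228.1 µg/L.

228 µg/L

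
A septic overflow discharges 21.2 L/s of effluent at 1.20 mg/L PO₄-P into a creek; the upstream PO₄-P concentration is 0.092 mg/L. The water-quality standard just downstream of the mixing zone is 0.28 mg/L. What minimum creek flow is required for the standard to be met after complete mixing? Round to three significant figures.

104 L/s

Set C_mix = 0.28: (Q·0.09200 + 21.20·1.200) / (Q + 21.20) = 0.28
→ Q = 21.20·(1.200 − 0.28)/(0.28 − 0.09200) = 103.7 L/s.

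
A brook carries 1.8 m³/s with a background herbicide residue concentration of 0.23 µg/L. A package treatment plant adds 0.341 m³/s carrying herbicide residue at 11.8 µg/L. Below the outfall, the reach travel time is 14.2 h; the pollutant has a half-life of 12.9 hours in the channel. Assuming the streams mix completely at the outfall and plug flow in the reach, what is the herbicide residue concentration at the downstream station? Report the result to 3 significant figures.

Mass balance: C = (1.800·0.2300 + 0.3410·11.80) / 2.141 = 4.438/2.141 = 2.073 µg/L.
Half-life 12.9 h → k = ln 2 / 12.9 = 0.05373 h⁻¹ = 1.290 d⁻¹.
Decay over the reach: 2.073·exp(−kt) = 2.073·0.4663 = 0.9665 µg/L.

0.966 µg/L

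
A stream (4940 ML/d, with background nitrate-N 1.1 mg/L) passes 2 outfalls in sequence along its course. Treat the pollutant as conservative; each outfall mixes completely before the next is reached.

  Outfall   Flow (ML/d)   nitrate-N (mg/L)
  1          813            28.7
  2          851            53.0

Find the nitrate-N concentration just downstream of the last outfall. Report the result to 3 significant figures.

11.2 mg/L

Below outfall 1: Q → 5753 ML/d, C = (4940·1.100 + 813.0·28.70)/5753 = 5.000 mg/L.
Below outfall 2: Q → 6604 ML/d, C = (5753·5.000 + 851.0·53.00)/6604 = 11.19 mg/L.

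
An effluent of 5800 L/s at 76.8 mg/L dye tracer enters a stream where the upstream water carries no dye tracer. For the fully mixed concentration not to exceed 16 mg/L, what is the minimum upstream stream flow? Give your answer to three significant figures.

22000 L/s

Set C_mix = 16: (Q·0 + 5800·76.80) / (Q + 5800) = 16
→ Q = 5800·(76.80 − 16)/(16 − 0) = 22040 L/s.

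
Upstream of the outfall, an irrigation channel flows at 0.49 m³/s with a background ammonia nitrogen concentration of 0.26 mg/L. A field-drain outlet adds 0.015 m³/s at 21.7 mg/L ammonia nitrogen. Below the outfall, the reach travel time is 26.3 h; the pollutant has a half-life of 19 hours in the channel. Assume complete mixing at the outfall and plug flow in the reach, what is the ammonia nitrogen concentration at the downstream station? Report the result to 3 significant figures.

Mass balance: C = (0.4900·0.2600 + 0.01500·21.70) / 0.5050 = 0.4529/0.5050 = 0.8968 mg/L.
Half-life 19 h → k = ln 2 / 19 = 0.03648 h⁻¹ = 0.8756 d⁻¹.
After decay, C = 0.8968 × e^(−kt) = 0.8968 × 0.3831 = 0.3436 mg/L.

0.344 mg/L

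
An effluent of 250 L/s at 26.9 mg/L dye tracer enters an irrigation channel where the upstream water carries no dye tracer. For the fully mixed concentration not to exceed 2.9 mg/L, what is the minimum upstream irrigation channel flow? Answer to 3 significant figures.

2070 L/s

Set C_mix = 2.9: (Q·0 + 250.0·26.90) / (Q + 250.0) = 2.9
→ Q = 250.0·(26.90 − 2.9)/(2.9 − 0) = 2069 L/s.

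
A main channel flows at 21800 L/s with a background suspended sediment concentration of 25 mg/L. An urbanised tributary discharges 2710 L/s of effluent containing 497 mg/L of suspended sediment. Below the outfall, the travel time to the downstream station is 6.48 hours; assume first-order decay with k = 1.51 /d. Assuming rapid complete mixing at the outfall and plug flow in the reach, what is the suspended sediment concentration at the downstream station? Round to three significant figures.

Mass balance: C = (21800·25.00 + 2710·497.0) / 24510 = 1892000/24510 = 77.19 mg/L.
Decay over the reach: 77.19·exp(−kt) = 77.19·0.6652 = 51.34 mg/L.

51.3 mg/L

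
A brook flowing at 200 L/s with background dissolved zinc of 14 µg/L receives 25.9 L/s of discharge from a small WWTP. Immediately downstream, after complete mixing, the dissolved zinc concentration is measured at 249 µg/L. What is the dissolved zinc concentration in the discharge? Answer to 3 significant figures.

Mass balance: 200.0·14.00 + 25.90·Cₑ = 225.9·249.0
→ Cₑ = (225.9·249.0 − 200.0·14.00) / 25.90 = 2064 µg/L.

2060 µg/L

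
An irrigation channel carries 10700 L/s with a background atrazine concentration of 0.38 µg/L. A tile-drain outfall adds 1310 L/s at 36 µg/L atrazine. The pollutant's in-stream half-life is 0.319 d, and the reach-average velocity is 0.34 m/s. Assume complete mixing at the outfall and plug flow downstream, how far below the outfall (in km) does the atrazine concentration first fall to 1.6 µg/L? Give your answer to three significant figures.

13.3 km

Mixed concentration C = ΣQC/ΣQ = (10700·0.3800 + 1310·36.00) / 12010 = 51230/12010 = 4.265 µg/L.
Half-life 0.319 d → k = ln 2 / 0.319 = 2.173 d⁻¹.
Set 4.265·exp(−k·t) = 1.6 → t = ln(4.265/1.6)/k = 38990 s = 10.83 h.
Distance = v·t = 0.34·38990 = 13260 m = 13.26 km.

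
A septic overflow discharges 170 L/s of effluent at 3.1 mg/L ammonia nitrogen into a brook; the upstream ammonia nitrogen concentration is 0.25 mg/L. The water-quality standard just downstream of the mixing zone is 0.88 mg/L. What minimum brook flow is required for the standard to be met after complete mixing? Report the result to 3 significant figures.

Set C_mix = 0.88: (Q·0.2500 + 170.0·3.100) / (Q + 170.0) = 0.88
→ Q = 170.0·(3.100 − 0.88)/(0.88 − 0.2500) = 599.0 L/s.

599 L/s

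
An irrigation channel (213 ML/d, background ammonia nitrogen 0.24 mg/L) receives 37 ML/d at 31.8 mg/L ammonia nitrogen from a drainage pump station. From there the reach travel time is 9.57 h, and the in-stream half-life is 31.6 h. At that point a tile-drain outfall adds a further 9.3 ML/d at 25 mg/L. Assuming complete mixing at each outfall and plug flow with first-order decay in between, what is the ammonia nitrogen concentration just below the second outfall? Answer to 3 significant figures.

Mixed concentration C = ΣQC/ΣQ = (213.0·0.2400 + 37.00·31.80) / 250.0 = 1228/250.0 = 4.911 mg/L; combined flow 250.0 ML/d.
Half-life 31.6 h → k = ln 2 / 31.6 = 0.02194 h⁻¹ = 0.5264 d⁻¹.
Applying C = C₀e^(−kt): 4.911 × 0.8107 = 3.981 mg/L.
At the second outfall, C = (250.0·3.981 + 9.300·25.00) / (250.0 + 9.300) = 4.735 mg/L.

4.73 mg/L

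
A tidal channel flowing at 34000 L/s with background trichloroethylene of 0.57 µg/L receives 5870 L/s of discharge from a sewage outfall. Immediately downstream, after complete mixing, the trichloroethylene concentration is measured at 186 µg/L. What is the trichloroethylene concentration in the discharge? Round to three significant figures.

1260 µg/L

Mass balance: 34000·0.5700 + 5870·Cₑ = 39870·186.0
→ Cₑ = (39870·186.0 − 34000·0.5700) / 5870 = 1260 µg/L.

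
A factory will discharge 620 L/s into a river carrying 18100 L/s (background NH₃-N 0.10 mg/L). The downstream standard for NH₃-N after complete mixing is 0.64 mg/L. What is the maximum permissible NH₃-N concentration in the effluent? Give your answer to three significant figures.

16.4 mg/L

At the limit, (Qr·Cr + Qe·Cₑ)/(Qr + Qe) = 0.64:
Cₑ = (18720·0.64 − 18100·0.1000) / 620.0 = 16.40 mg/L.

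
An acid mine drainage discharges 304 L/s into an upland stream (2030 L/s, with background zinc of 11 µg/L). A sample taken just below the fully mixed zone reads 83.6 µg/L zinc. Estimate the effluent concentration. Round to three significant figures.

Mass balance: 2030·11.00 + 304.0·Cₑ = 2334·83.60
→ Cₑ = (2334·83.60 − 2030·11.00) / 304.0 = 568.4 µg/L.

568 µg/L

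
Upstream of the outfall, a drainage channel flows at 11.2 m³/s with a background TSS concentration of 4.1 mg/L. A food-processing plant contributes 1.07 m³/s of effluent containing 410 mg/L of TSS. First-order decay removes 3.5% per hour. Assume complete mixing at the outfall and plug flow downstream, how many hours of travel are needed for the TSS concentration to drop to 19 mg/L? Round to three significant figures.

20.5 h

Flow-weighted average: C = (11.20·4.100 + 1.070·410.0) / 12.27 = 484.6/12.27 = 39.50 mg/L.
3.5%/h lost → k = −ln(1 − 0.035) = 0.03563 h⁻¹.
39.50·exp(−k·t) = 19 → t = ln(39.50/19)/k = 73940 s = 20.54 h.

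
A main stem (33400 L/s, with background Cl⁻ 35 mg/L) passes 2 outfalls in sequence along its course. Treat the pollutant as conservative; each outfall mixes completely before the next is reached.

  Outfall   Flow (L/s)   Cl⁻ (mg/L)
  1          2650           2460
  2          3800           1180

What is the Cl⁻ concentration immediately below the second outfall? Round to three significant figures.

305 mg/L

Outfall 1: combined Q = 36050 L/s; C = (33400·35.00 + 2650·2460)/36050 = 213.3 mg/L.
Outfall 2: combined Q = 39850 L/s; C = (36050·213.3 + 3800·1180)/39850 = 305.4 mg/L.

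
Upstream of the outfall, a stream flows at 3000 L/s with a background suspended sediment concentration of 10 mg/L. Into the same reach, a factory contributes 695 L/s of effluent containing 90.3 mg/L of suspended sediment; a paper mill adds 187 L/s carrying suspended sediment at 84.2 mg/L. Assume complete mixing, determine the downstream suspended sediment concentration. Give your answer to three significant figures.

After mixing, C = (3000·10.00 + 695.0·90.30 + 187.0·84.20) / 3882 = 108500/3882 = 27.95 mg/L.

28.0 mg/L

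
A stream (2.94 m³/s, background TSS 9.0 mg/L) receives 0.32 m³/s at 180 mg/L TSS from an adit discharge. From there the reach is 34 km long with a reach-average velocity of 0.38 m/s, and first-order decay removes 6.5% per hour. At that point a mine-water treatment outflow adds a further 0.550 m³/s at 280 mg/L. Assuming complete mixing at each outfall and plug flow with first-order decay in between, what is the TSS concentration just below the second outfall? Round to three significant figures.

44.6 mg/L

Conservation of mass: C = (2.940·9.000 + 0.3200·180.0) / 3.260 = 84.06/3.260 = 25.79 mg/L; combined flow 3.260 m³/s.
Travel time t = 34·1000 / 0.38 = 89470 s = 24.85 h.
6.5%/h lost → k = −ln(1 − 0.065) = 0.06721 h⁻¹.
First-order decay: C = 25.79·exp(−k·t) = 25.79·0.1882 = 4.852 mg/L.
Second outfall: C = (3.260·4.852 + 0.5500·280.0)/3.810 = 44.57 mg/L.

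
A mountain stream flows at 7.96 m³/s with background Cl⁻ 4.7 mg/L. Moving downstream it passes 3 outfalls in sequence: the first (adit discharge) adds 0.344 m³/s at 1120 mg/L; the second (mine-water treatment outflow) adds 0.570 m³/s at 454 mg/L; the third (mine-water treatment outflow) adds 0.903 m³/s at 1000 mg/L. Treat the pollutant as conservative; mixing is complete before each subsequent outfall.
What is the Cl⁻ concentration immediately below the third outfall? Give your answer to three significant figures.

After outfall 1: Q = 7.960 + 0.3440 = 8.304 m³/s; C = (7.960·4.700 + 0.3440·1120)/8.304 = 50.90 mg/L.
After outfall 2: Q = 8.304 + 0.5700 = 8.874 m³/s; C = (8.304·50.90 + 0.5700·454.0)/8.874 = 76.79 mg/L.
After outfall 3: Q = 8.874 + 0.9030 = 9.777 m³/s; C = (8.874·76.79 + 0.9030·1000)/9.777 = 162.1 mg/L.

162 mg/L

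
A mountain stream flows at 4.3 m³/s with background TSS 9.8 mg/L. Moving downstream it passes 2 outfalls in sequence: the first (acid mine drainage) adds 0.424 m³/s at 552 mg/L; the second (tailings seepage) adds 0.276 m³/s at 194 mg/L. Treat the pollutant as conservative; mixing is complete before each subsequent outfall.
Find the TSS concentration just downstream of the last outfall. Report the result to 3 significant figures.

Outfall 1: combined Q = 4.724 m³/s; C = (4.300·9.800 + 0.4240·552.0)/4.724 = 58.46 mg/L.
Outfall 2: combined Q = 5.000 m³/s; C = (4.724·58.46 + 0.2760·194.0)/5.000 = 65.95 mg/L.

65.9 mg/L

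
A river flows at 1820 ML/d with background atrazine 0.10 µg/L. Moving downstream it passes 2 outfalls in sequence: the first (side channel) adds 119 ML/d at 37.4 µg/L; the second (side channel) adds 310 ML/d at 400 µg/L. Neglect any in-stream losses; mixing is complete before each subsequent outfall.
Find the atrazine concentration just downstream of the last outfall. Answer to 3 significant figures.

Below outfall 1: Q → 1939 ML/d, C = (1820·0.1000 + 119.0·37.40)/1939 = 2.389 µg/L.
Below outfall 2: Q → 2249 ML/d, C = (1939·2.389 + 310.0·400.0)/2249 = 57.20 µg/L.

57.2 µg/L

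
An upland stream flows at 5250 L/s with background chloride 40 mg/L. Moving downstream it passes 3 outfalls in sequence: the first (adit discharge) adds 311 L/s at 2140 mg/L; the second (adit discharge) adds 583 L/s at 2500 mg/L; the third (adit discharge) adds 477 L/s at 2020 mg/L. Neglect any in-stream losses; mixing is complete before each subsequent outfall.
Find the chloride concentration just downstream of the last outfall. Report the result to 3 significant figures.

Below outfall 1: Q → 5561 L/s, C = (5250·40.00 + 311.0·2140)/5561 = 157.4 mg/L.
Below outfall 2: Q → 6144 L/s, C = (5561·157.4 + 583.0·2500)/6144 = 379.7 mg/L.
Below outfall 3: Q → 6621 L/s, C = (6144·379.7 + 477.0·2020)/6621 = 497.9 mg/L.

498 mg/L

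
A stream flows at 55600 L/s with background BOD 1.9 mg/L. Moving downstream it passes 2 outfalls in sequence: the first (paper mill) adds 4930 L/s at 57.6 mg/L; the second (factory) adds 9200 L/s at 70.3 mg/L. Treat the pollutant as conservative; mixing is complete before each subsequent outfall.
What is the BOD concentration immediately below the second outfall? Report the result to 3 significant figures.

After outfall 1: Q = 55600 + 4930 = 60530 L/s; C = (55600·1.900 + 4930·57.60)/60530 = 6.437 mg/L.
After outfall 2: Q = 60530 + 9200 = 69730 L/s; C = (60530·6.437 + 9200·70.30)/69730 = 14.86 mg/L.

14.9 mg/L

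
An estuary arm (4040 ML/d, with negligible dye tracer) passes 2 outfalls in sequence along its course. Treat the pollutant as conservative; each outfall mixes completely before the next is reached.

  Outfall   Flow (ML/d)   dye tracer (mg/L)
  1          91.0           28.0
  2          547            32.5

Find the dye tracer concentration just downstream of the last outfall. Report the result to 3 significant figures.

4.34 mg/L

After outfall 1: Q = 4040 + 91.00 = 4131 ML/d; C = (4040·0 + 91.00·28.00)/4131 = 0.6168 mg/L.
After outfall 2: Q = 4131 + 547.0 = 4678 ML/d; C = (4131·0.6168 + 547.0·32.50)/4678 = 4.345 mg/L.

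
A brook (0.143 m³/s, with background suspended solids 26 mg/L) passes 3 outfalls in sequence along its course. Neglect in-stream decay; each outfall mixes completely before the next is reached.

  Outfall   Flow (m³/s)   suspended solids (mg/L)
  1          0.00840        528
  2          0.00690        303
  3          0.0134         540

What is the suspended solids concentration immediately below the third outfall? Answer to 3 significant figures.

Below outfall 1: Q → 0.1514 m³/s, C = (0.1430·26.00 + 0.008400·528.0)/0.1514 = 53.85 mg/L.
Below outfall 2: Q → 0.1583 m³/s, C = (0.1514·53.85 + 0.006900·303.0)/0.1583 = 64.71 mg/L.
Below outfall 3: Q → 0.1717 m³/s, C = (0.1583·64.71 + 0.01340·540.0)/0.1717 = 101.8 mg/L.

102 mg/L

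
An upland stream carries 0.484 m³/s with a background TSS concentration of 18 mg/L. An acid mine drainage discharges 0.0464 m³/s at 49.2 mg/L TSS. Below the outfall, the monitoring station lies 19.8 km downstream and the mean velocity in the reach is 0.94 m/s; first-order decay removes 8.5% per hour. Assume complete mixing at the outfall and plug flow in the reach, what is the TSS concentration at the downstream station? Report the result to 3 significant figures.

12.3 mg/L

After mixing, C = (0.4840·18.00 + 0.04640·49.20) / 0.5304 = 10.99/0.5304 = 20.73 mg/L.
Travel time t = 19.8·1000 / 0.94 = 21060 s = 5.851 h.
8.5%/h lost → k = −ln(1 − 0.085) = 0.08883 h⁻¹.
First-order decay: C = 20.73·exp(−k·t) = 20.73·0.5947 = 12.33 mg/L.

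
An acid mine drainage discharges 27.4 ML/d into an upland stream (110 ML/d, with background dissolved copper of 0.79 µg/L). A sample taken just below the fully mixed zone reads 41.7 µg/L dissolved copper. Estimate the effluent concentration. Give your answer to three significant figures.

Mass balance: 110.0·0.7900 + 27.40·Cₑ = 137.4·41.70
→ Cₑ = (137.4·41.70 − 110.0·0.7900) / 27.40 = 205.9 µg/L.

206 µg/L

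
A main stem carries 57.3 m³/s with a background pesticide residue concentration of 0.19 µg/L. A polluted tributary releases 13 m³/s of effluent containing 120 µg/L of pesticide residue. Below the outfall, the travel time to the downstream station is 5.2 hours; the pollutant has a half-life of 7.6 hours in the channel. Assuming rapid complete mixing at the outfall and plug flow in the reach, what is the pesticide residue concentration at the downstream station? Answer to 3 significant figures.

13.9 µg/L

Mixed concentration C = ΣQC/ΣQ = (57.30·0.1900 + 13.00·120.0) / 70.30 = 1571/70.30 = 22.35 µg/L.
Half-life 7.6 h → k = ln 2 / 7.6 = 0.09120 h⁻¹ = 2.189 d⁻¹.
After decay, C = 22.35 × e^(−kt) = 22.35 × 0.6223 = 13.91 µg/L.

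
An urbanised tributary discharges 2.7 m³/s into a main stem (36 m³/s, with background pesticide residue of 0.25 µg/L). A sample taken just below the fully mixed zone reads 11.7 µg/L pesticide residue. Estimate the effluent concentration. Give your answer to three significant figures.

164 µg/L

Mass balance: 36.00·0.2500 + 2.700·Cₑ = 38.70·11.70
→ Cₑ = (38.70·11.70 − 36.00·0.2500) / 2.700 = 164.4 µg/L.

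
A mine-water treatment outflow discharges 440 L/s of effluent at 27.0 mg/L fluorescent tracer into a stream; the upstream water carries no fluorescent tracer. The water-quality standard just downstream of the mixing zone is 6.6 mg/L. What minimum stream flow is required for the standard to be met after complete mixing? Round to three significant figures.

Set C_mix = 6.6: (Q·0 + 440.0·27.00) / (Q + 440.0) = 6.6
→ Q = 440.0·(27.00 − 6.6)/(6.6 − 0) = 1360 L/s.

1360 L/s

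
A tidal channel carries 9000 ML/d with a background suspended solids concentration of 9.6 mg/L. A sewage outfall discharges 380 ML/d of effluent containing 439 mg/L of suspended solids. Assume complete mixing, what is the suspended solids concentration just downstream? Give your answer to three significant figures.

Flow-weighted average: C = (9000·9.600 + 380.0·439.0) / 9380 = 253200/9380 = 27.00 mg/L.

27.0 mg/L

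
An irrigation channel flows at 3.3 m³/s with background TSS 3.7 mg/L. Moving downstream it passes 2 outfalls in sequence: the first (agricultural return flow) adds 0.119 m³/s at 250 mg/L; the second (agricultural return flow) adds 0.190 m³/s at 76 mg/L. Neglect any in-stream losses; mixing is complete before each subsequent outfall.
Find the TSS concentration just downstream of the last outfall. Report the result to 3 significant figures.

Below outfall 1: Q → 3.419 m³/s, C = (3.300·3.700 + 0.1190·250.0)/3.419 = 12.27 mg/L.
Below outfall 2: Q → 3.609 m³/s, C = (3.419·12.27 + 0.1900·76.00)/3.609 = 15.63 mg/L.

15.6 mg/L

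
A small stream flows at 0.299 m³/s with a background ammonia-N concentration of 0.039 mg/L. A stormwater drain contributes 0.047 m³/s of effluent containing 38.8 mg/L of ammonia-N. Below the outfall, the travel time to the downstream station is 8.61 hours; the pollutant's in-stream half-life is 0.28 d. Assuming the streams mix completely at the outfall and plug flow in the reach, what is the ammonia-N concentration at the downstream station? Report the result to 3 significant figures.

After mixing, C = (0.2990·0.03900 + 0.04700·38.80) / 0.3460 = 1.835/0.3460 = 5.304 mg/L.
Half-life 0.28 d → k = ln 2 / 0.28 = 2.476 d⁻¹.
First-order decay: C = 5.304·exp(−k·t) = 5.304·0.4114 = 2.182 mg/L.

2.18 mg/L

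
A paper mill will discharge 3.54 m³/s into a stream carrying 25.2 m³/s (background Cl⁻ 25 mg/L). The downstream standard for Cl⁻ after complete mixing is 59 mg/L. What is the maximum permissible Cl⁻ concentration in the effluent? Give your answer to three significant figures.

At the limit, (Qr·Cr + Qe·Cₑ)/(Qr + Qe) = 59:
Cₑ = (28.74·59 − 25.20·25.00) / 3.540 = 301.0 mg/L.

301 mg/L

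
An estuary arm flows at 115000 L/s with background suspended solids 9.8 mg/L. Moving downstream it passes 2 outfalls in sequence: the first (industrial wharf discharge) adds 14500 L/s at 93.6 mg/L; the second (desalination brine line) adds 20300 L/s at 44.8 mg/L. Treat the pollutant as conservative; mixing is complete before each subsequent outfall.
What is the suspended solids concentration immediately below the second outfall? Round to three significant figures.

Outfall 1: combined Q = 129500 L/s; C = (115000·9.800 + 14500·93.60)/129500 = 19.18 mg/L.
Outfall 2: combined Q = 149800 L/s; C = (129500·19.18 + 20300·44.80)/149800 = 22.65 mg/L.

22.7 mg/L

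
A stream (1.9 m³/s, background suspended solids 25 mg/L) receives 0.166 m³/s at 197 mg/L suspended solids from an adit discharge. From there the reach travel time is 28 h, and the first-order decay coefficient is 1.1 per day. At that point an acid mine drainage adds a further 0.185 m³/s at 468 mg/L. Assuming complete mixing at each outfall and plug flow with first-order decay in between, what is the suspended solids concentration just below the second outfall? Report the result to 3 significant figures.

48.3 mg/L

Conservation of mass: C = (1.900·25.00 + 0.1660·197.0) / 2.066 = 80.20/2.066 = 38.82 mg/L; combined flow 2.066 m³/s.
Decay over the reach: 38.82·exp(−kt) = 38.82·0.2771 = 10.76 mg/L.
Second outfall: C = (2.066·10.76 + 0.1850·468.0)/2.251 = 48.34 mg/L.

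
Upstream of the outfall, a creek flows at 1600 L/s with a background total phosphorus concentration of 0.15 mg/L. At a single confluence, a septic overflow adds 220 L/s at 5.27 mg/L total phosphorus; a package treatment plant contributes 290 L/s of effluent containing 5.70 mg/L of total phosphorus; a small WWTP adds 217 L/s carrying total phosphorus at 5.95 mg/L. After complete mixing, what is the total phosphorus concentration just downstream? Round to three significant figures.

After mixing, C = (1600·0.1500 + 220.0·5.270 + 290.0·5.700 + 217.0·5.950) / 2327 = 4344/2327 = 1.867 mg/L.

1.87 mg/L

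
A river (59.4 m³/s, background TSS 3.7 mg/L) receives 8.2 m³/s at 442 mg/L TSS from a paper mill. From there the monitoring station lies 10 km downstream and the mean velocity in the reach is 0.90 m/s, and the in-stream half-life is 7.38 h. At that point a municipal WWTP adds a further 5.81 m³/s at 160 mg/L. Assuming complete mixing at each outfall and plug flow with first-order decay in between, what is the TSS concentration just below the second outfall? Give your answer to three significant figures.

51.9 mg/L

Conservation of mass: C = (59.40·3.700 + 8.200·442.0) / 67.60 = 3844/67.60 = 56.87 mg/L; combined flow 67.60 m³/s.
Travel time t = 10·1000 / 0.90 = 11110 s = 3.086 h.
Half-life 7.38 h → k = ln 2 / 7.38 = 0.09392 h⁻¹ = 2.254 d⁻¹.
Applying C = C₀e^(−kt): 56.87 × 0.7484 = 42.56 mg/L.
Second outfall: C = (67.60·42.56 + 5.810·160.0)/73.41 = 51.85 mg/L.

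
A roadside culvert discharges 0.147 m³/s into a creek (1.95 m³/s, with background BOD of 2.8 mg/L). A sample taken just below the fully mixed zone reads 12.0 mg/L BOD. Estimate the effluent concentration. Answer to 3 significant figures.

134 mg/L

Mass balance: 1.950·2.800 + 0.1470·Cₑ = 2.097·12.00
→ Cₑ = (2.097·12.00 − 1.950·2.800) / 0.1470 = 134.0 mg/L.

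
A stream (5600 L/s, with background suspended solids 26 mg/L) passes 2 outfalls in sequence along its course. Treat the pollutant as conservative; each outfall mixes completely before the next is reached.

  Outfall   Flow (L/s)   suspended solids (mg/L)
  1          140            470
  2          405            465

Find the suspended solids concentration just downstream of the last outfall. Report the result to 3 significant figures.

65.0 mg/L

After outfall 1: Q = 5600 + 140.0 = 5740 L/s; C = (5600·26.00 + 140.0·470.0)/5740 = 36.83 mg/L.
After outfall 2: Q = 5740 + 405.0 = 6145 L/s; C = (5740·36.83 + 405.0·465.0)/6145 = 65.05 mg/L.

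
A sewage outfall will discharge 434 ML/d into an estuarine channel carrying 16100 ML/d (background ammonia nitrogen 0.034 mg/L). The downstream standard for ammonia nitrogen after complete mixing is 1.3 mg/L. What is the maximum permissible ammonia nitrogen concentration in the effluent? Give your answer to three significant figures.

48.3 mg/L

At the limit, (Qr·Cr + Qe·Cₑ)/(Qr + Qe) = 1.3:
Cₑ = (16530·1.3 − 16100·0.03400) / 434.0 = 48.26 mg/L.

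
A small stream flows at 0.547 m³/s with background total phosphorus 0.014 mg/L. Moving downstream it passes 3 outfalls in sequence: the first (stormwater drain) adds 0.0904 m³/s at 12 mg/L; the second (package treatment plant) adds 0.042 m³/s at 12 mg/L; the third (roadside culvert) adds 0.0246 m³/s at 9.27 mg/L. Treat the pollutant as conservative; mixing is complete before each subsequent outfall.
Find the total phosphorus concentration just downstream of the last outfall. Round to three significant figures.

2.59 mg/L

Outfall 1: combined Q = 0.6374 m³/s; C = (0.5470·0.01400 + 0.09040·12.00)/0.6374 = 1.714 mg/L.
Outfall 2: combined Q = 0.6794 m³/s; C = (0.6374·1.714 + 0.04200·12.00)/0.6794 = 2.350 mg/L.
Outfall 3: combined Q = 0.7040 m³/s; C = (0.6794·2.350 + 0.02460·9.270)/0.7040 = 2.592 mg/L.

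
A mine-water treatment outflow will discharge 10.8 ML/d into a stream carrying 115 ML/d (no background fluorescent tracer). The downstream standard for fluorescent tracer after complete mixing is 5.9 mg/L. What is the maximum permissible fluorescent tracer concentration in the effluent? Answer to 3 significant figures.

68.7 mg/L

At the limit, (Qr·Cr + Qe·Cₑ)/(Qr + Qe) = 5.9:
Cₑ = (125.8·5.9 − 115.0·0) / 10.80 = 68.72 mg/L.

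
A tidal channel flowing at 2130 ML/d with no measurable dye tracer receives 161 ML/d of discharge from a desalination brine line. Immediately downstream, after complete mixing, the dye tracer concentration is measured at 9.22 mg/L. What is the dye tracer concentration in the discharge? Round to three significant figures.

131 mg/L

Mass balance: 2130·0 + 161.0·Cₑ = 2291·9.220
→ Cₑ = (2291·9.220 − 2130·0) / 161.0 = 131.2 mg/L.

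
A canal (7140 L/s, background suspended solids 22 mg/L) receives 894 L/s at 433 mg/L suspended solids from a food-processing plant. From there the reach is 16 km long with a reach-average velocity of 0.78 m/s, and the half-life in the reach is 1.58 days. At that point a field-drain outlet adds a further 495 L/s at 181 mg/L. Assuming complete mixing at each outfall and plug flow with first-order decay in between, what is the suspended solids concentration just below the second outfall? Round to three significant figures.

68.0 mg/L

After mixing, C = (7140·22.00 + 894.0·433.0) / 8034 = 544200/8034 = 67.73 mg/L; combined flow 8034 L/s.
Travel time t = 16·1000 / 0.78 = 20510 s = 5.698 h.
Half-life 1.58 d → k = ln 2 / 1.58 = 0.4387 d⁻¹.
First-order decay: C = 67.73·exp(−k·t) = 67.73·0.9011 = 61.03 mg/L.
Second outfall: C = (8034·61.03 + 495.0·181.0)/8529 = 68.00 mg/L.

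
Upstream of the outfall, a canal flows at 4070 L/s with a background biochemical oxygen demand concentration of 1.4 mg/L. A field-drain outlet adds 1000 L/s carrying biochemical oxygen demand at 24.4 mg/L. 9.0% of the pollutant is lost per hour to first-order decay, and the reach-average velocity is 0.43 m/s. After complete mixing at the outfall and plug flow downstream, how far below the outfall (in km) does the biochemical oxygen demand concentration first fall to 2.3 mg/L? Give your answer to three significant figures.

Conservation of mass: C = (4070·1.400 + 1000·24.40) / 5070 = 30100/5070 = 5.936 mg/L.
9.0%/h lost → k = −ln(1 − 0.09) = 0.09431 h⁻¹.
Set 5.936·exp(−k·t) = 2.3 → t = ln(5.936/2.3)/k = 36190 s = 10.05 h.
Distance = v·t = 0.43·36190 = 15560 m = 15.56 km.

15.6 km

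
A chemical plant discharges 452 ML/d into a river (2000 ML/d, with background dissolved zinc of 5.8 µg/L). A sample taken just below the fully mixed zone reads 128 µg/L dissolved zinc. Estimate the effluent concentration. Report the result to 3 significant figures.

Mass balance: 2000·5.800 + 452.0·Cₑ = 2452·128.0
→ Cₑ = (2452·128.0 − 2000·5.800) / 452.0 = 668.7 µg/L.

669 µg/L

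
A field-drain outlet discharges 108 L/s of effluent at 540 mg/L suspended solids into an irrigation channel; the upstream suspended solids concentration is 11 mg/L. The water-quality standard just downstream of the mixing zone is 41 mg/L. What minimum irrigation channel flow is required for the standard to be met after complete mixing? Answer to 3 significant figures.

1800 L/s

Set C_mix = 41: (Q·11.00 + 108.0·540.0) / (Q + 108.0) = 41
→ Q = 108.0·(540.0 − 41)/(41 − 11.00) = 1796 L/s.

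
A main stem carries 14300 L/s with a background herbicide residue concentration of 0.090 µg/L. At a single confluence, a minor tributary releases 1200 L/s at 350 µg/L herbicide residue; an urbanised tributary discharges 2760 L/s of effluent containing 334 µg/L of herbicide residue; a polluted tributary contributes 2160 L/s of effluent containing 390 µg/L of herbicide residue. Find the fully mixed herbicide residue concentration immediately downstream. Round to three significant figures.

Flow-weighted average: C = (14300·0.09000 + 1200·350.0 + 2760·334.0 + 2160·390.0) / 20420 = 2186000/20420 = 107.0 µg/L.

107 µg/L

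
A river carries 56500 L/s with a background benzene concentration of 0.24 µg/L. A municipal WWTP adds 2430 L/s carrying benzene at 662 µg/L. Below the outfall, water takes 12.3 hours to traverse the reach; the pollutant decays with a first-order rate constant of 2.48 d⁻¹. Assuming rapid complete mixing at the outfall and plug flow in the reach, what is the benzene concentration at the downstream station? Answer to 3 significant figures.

After mixing, C = (56500·0.2400 + 2430·662.0) / 58930 = 1622000/58930 = 27.53 µg/L.
After decay, C = 27.53 × e^(−kt) = 27.53 × 0.2806 = 7.723 µg/L.

7.72 µg/L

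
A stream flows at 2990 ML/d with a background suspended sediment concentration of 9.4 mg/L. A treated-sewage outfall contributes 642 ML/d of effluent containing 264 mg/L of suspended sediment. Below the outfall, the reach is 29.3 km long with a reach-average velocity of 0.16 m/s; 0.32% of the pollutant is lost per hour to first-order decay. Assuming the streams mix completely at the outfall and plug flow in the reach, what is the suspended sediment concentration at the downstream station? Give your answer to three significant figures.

46.2 mg/L

Mass balance: C = (2990·9.400 + 642.0·264.0) / 3632 = 197600/3632 = 54.40 mg/L.
Travel time t = 29.3·1000 / 0.16 = 183100 s = 50.87 h.
0.32%/h lost → k = −ln(1 − 0.0032) = 0.003205 h⁻¹.
First-order decay: C = 54.40·exp(−k·t) = 54.40·0.8496 = 46.22 mg/L.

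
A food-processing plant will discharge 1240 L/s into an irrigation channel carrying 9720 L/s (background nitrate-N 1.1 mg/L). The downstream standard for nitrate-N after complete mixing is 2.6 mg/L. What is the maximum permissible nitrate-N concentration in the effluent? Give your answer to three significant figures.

14.4 mg/L

At the limit, (Qr·Cr + Qe·Cₑ)/(Qr + Qe) = 2.6:
Cₑ = (10960·2.6 − 9720·1.100) / 1240 = 14.36 mg/L.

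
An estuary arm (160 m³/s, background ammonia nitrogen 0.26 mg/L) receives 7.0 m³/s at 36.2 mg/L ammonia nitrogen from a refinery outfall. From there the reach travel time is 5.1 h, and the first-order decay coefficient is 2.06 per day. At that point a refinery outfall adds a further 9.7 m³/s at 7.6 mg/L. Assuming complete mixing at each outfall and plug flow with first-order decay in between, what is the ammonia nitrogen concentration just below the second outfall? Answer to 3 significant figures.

After mixing, C = (160.0·0.2600 + 7.000·36.20) / 167.0 = 295.0/167.0 = 1.766 mg/L; combined flow 167.0 m³/s.
Decay over the reach: 1.766·exp(−kt) = 1.766·0.6455 = 1.140 mg/L.
At the second outfall, C = (167.0·1.140 + 9.700·7.600) / (167.0 + 9.700) = 1.495 mg/L.

1.49 mg/L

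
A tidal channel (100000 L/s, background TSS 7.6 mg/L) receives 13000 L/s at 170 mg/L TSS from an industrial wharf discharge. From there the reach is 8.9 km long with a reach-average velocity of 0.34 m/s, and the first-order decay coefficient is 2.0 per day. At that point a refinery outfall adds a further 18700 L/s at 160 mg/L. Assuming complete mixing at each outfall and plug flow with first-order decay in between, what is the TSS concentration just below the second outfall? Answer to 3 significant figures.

35.0 mg/L

Conservation of mass: C = (100000·7.600 + 13000·170.0) / 113000 = 2970000/113000 = 26.28 mg/L; combined flow 113000 L/s.
Travel time t = 8.9·1000 / 0.34 = 26180 s = 7.271 h.
After decay, C = 26.28 × e^(−kt) = 26.28 × 0.5456 = 14.34 mg/L.
At the second outfall, C = (113000·14.34 + 18700·160.0) / (113000 + 18700) = 35.02 mg/L.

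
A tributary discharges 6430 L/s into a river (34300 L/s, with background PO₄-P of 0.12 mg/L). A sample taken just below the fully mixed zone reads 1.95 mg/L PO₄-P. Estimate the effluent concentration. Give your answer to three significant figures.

11.7 mg/L

Mass balance: 34300·0.1200 + 6430·Cₑ = 40730·1.950
→ Cₑ = (40730·1.950 − 34300·0.1200) / 6430 = 11.71 mg/L.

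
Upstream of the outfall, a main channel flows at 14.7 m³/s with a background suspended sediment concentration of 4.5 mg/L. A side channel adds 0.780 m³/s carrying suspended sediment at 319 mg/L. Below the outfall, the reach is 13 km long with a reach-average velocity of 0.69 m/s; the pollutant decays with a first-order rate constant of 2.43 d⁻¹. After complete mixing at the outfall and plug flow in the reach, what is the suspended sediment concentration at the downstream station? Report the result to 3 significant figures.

After mixing, C = (14.70·4.500 + 0.7800·319.0) / 15.48 = 315.0/15.48 = 20.35 mg/L.
Travel time t = 13·1000 / 0.69 = 18840 s = 5.233 h.
Applying C = C₀e^(−kt): 20.35 × 0.5887 = 11.98 mg/L.

12.0 mg/L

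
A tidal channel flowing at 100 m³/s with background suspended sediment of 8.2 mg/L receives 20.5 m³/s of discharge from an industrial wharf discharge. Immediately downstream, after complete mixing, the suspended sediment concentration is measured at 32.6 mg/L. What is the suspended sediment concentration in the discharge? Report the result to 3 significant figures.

Mass balance: 100.0·8.200 + 20.50·Cₑ = 120.5·32.60
→ Cₑ = (120.5·32.60 − 100.0·8.200) / 20.50 = 151.6 mg/L.

152 mg/L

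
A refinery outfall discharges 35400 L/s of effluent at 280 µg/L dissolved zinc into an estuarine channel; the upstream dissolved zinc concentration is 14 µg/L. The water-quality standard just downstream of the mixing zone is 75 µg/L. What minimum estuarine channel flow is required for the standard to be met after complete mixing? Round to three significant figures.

119000 L/s

Set C_mix = 75: (Q·14.00 + 35400·280.0) / (Q + 35400) = 75
→ Q = 35400·(280.0 − 75)/(75 − 14.00) = 119000 L/s.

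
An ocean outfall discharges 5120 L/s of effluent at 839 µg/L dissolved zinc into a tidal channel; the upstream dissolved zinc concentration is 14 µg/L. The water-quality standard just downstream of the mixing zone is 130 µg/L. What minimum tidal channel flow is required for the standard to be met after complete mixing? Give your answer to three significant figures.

31300 L/s

Set C_mix = 130: (Q·14.00 + 5120·839.0) / (Q + 5120) = 130
→ Q = 5120·(839.0 − 130)/(130 − 14.00) = 31290 L/s.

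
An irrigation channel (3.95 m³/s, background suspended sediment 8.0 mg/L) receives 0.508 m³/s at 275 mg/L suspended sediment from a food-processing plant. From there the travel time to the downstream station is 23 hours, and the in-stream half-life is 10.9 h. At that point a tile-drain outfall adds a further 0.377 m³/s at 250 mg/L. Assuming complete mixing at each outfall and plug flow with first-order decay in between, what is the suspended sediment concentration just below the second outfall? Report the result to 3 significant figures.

After mixing, C = (3.950·8.000 + 0.5080·275.0) / 4.458 = 171.3/4.458 = 38.43 mg/L; combined flow 4.458 m³/s.
Half-life 10.9 h → k = ln 2 / 10.9 = 0.06359 h⁻¹ = 1.526 d⁻¹.
Decay over the reach: 38.43·exp(−kt) = 38.43·0.2316 = 8.901 mg/L.
Second outfall: C = (4.458·8.901 + 0.3770·250.0)/4.835 = 27.70 mg/L.

27.7 mg/L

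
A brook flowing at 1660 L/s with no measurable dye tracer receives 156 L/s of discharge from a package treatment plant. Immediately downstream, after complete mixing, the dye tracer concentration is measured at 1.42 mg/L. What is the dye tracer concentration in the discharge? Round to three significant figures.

16.5 mg/L

Mass balance: 1660·0 + 156.0·Cₑ = 1816·1.420
→ Cₑ = (1816·1.420 − 1660·0) / 156.0 = 16.53 mg/L.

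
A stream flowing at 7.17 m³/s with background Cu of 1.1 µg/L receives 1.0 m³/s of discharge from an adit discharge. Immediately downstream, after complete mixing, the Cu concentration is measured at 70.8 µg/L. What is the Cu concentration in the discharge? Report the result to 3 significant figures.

571 µg/L

Mass balance: 7.170·1.100 + 1.000·Cₑ = 8.170·70.80
→ Cₑ = (8.170·70.80 − 7.170·1.100) / 1.000 = 570.5 µg/L.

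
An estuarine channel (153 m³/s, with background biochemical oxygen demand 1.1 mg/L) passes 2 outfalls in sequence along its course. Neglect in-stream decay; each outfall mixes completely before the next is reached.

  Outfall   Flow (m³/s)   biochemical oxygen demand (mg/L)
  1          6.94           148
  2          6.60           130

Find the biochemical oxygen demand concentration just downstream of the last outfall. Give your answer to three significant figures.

Outfall 1: combined Q = 159.9 m³/s; C = (153.0·1.100 + 6.940·148.0)/159.9 = 7.474 mg/L.
Outfall 2: combined Q = 166.5 m³/s; C = (159.9·7.474 + 6.600·130.0)/166.5 = 12.33 mg/L.

12.3 mg/L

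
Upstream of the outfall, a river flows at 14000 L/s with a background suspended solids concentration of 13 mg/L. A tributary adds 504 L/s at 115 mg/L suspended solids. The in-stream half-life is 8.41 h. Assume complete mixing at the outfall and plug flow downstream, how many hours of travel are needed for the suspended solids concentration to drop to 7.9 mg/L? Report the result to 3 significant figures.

8.97 h

Mixed concentration C = ΣQC/ΣQ = (14000·13.00 + 504.0·115.0) / 14500 = 240000/14500 = 16.54 mg/L.
Half-life 8.41 h → k = ln 2 / 8.41 = 0.08242 h⁻¹ = 1.978 d⁻¹.
16.54·exp(−k·t) = 7.9 → t = ln(16.54/7.9)/k = 32290 s = 8.969 h.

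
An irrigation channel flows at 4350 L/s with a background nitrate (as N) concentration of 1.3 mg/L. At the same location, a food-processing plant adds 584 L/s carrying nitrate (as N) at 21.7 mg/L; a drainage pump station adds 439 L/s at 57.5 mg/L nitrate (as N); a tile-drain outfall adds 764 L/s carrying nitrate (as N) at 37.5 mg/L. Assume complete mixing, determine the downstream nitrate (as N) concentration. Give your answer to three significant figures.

11.8 mg/L

Mass balance: C = (4350·1.300 + 584.0·21.70 + 439.0·57.50 + 764.0·37.50) / 6137 = 72220/6137 = 11.77 mg/L.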